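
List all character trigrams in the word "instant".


Word: "instant" (length 7)
Number of trigrams = 7 - 3 + 1 = 5
  Position 0: "ins"
  Position 1: "nst"
  Position 2: "sta"
  Position 3: "tan"
  Position 4: "ant"
Trigrams = "ins", "nst", "sta", "tan", "ant"


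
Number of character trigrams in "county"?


Word: "county" (length 6)
Number of 3-grams = length - 3 + 1 = 6 - 3 + 1
= 4


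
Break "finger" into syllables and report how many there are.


Word: "finger"
Syllable breakdown: fin · ger
Counting: 2 parts
= 2 syllables


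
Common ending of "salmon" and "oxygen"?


Word 1: "salmon"
Word 2: "oxygen"
Comparing from end:
  Pos -1: 'n' == 'n'
  Pos -2: 'o' != 'e' (stop)
LCS = "n" (length 1)


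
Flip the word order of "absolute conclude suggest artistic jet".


Original: "absolute conclude suggest artistic jet"
Words (1..n): absolute | conclude | suggest | artistic | jet
Reversed (n..1): jet | artistic | suggest | conclude | absolute
Result = "jet artistic suggest conclude absolute"


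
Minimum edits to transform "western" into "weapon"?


Word 1: "western" (length 7)
Word 2: "weapon" (length 6)
One optimal edit sequence (insert/delete/substitute each cost 1):
  1. keep 'w'
  2. keep 'e'
  3. delete 's'  (+1)
  4. substitute 't' -> 'a'  (+1)
  5. substitute 'e' -> 'p'  (+1)
  6. substitute 'r' -> 'o'  (+1)
  7. keep 'n'
Total edit operations: 4
Edit distance = 4


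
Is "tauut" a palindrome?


Word: "tauut"
Reversed: "tuuat"
Forward == Backward? tauut != tuuat
Palindrome = No


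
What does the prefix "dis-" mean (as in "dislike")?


Prefix: dis-
Example: dislike (dis- + like)
Meaning = not / opposite


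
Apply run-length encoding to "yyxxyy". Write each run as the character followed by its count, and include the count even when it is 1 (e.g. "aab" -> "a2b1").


String: "yyxxyy"
Scanning for consecutive runs:
  'y' x 2
  'x' x 2
  'y' x 2
RLE = "y2x2y2"


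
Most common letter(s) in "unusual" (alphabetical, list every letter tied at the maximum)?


Word: "unusual"
Letter counts:
  'a': 1
  'l': 1
  'n': 1
  's': 1
  'u': 3
Maximum count = 3
Most frequent = 'u' (3 times each)


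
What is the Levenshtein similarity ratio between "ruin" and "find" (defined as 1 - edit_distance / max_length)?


Word 1: "ruin" (length 4)
Word 2: "find" (length 4)
One optimal edit sequence:
  1. delete 'r'  (+1)
  2. substitute 'u' -> 'f'  (+1)
  3. keep 'i'
  4. keep 'n'
  5. insert 'd'  (+1)
Edit distance = 3
Max length = max(4, 4) = 4
Similarity = 1 - 3/4
= 0.2500


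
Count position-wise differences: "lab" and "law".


Comparing character by character (same length = 3):
  Pos 0: 'l' vs 'l' =
  Pos 1: 'a' vs 'a' =
  Pos 2: 'b' vs 'w' !=
Hamming distance = 1


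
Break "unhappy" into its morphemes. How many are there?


Word: "unhappy"
Morphemes: un- + happy
Each morpheme carries meaning
= 2 morphemes


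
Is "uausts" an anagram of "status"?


Word 1: "status" → sorted: assttu
Word 2: "uausts" → sorted: asstuu
Same letters? assttu != asstuu
Anagram = No


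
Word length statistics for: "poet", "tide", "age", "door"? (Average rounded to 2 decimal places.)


Lengths: "poet"=4, "tide"=4, "age"=3, "door"=4
Sum = 15, Count = 4
Average = 15/4 = 3.75
= avg=3.75, min=3, max=4


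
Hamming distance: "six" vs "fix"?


Comparing character by character (same length = 3):
  Pos 0: 's' vs 'f' !=
  Pos 1: 'i' vs 'i' =
  Pos 2: 'x' vs 'x' =
Hamming distance = 1


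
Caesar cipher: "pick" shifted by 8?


Word: "pick"
Shift: 8
Each letter → (letter + shift) mod 26:
  'p' (15) + 8 = 23 → 'x'
  'i' (8) + 8 = 16 → 'q'
  'c' (2) + 8 = 10 → 'k'
  'k' (10) + 8 = 18 → 's'
Result = "xqks"


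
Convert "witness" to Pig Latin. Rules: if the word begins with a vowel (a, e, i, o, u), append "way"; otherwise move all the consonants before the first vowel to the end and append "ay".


Word: "witness"
Starts with consonant(s) → move to end, add 'ay'
Consonant cluster: "w"
Pig Latin = "itnessway"


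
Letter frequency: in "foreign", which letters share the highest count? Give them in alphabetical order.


Word: "foreign"
Letter counts:
  'e': 1
  'f': 1
  'g': 1
  'i': 1
  'n': 1
  'o': 1
  'r': 1
Maximum count = 1
Most frequent = 'e', 'f', 'g', 'i', 'n', 'o', 'r' (1 time each)


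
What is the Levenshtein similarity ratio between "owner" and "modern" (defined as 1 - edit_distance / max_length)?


Word 1: "owner" (length 5)
Word 2: "modern" (length 6)
One optimal edit sequence:
  1. substitute 'o' -> 'm'  (+1)
  2. substitute 'w' -> 'o'  (+1)
  3. substitute 'n' -> 'd'  (+1)
  4. keep 'e'
  5. keep 'r'
  6. insert 'n'  (+1)
Edit distance = 4
Max length = max(5, 6) = 6
Similarity = 1 - 4/6
= 0.3333


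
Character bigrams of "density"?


Word: "density" (length 7)
Number of bigrams = 7 - 2 + 1 = 6
  Position 0: "de"
  Position 1: "en"
  Position 2: "ns"
  Position 3: "si"
  Position 4: "it"
  Position 5: "ty"
Bigrams = "de", "en", "ns", "si", "it", "ty"


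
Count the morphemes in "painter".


Word: "painter"
Morphemes: paint | -er
Each morpheme carries meaning
= 2 morphemes


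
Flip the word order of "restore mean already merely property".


Original: "restore mean already merely property"
Words (1..n): restore | mean | already | merely | property
Reversed (n..1): property | merely | already | mean | restore
Result = "property merely already mean restore"


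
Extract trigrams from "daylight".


Word: "daylight" (length 8)
Number of trigrams = 8 - 3 + 1 = 6
  Position 0: "day"
  Position 1: "ayl"
  Position 2: "yli"
  Position 3: "lig"
  Position 4: "igh"
  Position 5: "ght"
Trigrams = "day", "ayl", "yli", "lig", "igh", "ght"


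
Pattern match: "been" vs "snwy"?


Pattern of "been": [0, 1, 1, 2]
Pattern of "snwy": [0, 1, 2, 3]
Patterns do not match
Same pattern = No


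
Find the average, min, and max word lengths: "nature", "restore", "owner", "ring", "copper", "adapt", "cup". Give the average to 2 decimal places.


Lengths: "nature"=6, "restore"=7, "owner"=5, "ring"=4, "copper"=6, "adapt"=5, "cup"=3
Sum = 36, Count = 7
Average = 36/7 = 5.14
= avg=5.14, min=3, max=7


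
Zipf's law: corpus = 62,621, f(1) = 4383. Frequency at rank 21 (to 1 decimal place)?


Zipf's law: f(r) = f(1) / r
f(1) = 4383
f(21) = 4383 / 21
= 208.7 occurrences


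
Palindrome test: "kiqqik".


Word: "kiqqik"
Reversed: "kiqqik"
Forward == Backward? kiqqik == kiqqik
Palindrome = Yes


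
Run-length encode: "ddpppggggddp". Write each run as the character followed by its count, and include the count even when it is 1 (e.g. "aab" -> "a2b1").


String: "ddpppggggddp"
Scanning for consecutive runs:
  'd' x 2
  'p' x 3
  'g' x 4
  'd' x 2
  'p' x 1
RLE = "d2p3g4d2p1"


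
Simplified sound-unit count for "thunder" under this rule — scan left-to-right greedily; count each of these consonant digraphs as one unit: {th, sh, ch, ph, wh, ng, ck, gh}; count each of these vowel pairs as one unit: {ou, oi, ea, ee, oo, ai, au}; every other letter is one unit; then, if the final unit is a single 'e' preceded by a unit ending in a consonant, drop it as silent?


Word: "thunder" (7 letters)
Left-to-right scan:
  [1] 'th' (digraph)
  [2] 'u' (letter)
  [3] 'n' (letter)
  [4] 'd' (letter)
  [5] 'e' (letter)
  [6] 'r' (letter)
Units from scan: 6
Sound units = 6 units


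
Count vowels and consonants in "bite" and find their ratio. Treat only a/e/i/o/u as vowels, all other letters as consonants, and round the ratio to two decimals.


Word: "bite"
Vowels (a,e,i,o,u): 2
Consonants: 2
Ratio = 2/2
= 1.00


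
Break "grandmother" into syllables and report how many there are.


Word: "grandmother"
Syllable breakdown: grand | moth | er
Counting: 3 parts
= 3 syllables


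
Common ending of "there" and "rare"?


Word 1: "there"
Word 2: "rare"
Comparing from end:
  Pos -1: 'e' == 'e'
  Pos -2: 'r' == 'r'
  Pos -3: 'e' != 'a' (stop)
LCS = "re" (length 2)


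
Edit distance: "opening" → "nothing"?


Word 1: "opening" (length 7)
Word 2: "nothing" (length 7)
One optimal edit sequence (insert/delete/substitute each cost 1):
  1. substitute 'o' -> 'n'  (+1)
  2. substitute 'p' -> 'o'  (+1)
  3. substitute 'e' -> 't'  (+1)
  4. substitute 'n' -> 'h'  (+1)
  5. keep 'i'
  6. keep 'n'
  7. keep 'g'
Total edit operations: 4
Edit distance = 4


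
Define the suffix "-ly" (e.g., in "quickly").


Suffix: -ly
As in: quickly -> quick + -ly
Meaning = in a manner


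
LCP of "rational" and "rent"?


Word 1: "rational"
Word 2: "rent"
Comparing from start:
  Pos 0: 'r' == 'r'
  Pos 1: 'a' != 'e' (stop)
LCP = "r" (length 1)


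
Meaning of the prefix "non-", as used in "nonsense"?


Prefix: non-
Example: nonsense = non- + sense
Meaning = not


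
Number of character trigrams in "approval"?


Word: "approval" (length 8)
Number of 3-grams = length - 3 + 1 = 8 - 3 + 1
= 6


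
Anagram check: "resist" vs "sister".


Word 1: "resist" → sorted: eirsst
Word 2: "sister" → sorted: eirsst
Same letters? eirsst == eirsst
Anagram = Yes


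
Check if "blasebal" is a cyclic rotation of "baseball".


Word: "baseball", Candidate: "blasebal"
Method: check if candidate is substring of word+word
"baseballbaseball" contains "blasebal"? No
Is rotation = No


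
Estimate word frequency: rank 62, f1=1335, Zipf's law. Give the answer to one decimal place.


Zipf's law: f(r) = f(1) / r
f(1) = 1335
f(62) = 1335 / 62
= 21.5 occurrences


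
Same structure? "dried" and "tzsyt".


Pattern of "dried": [0, 1, 2, 3, 0]
Pattern of "tzsyt": [0, 1, 2, 3, 0]
Patterns match
Same pattern = Yes


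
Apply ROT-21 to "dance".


Word: "dance"
Shift: 21
Each letter → (letter + shift) mod 26:
  'd' (3) + 21 = 24 → 'y'
  'a' (0) + 21 = 21 → 'v'
  'n' (13) + 21 = 8 → 'i'
  'c' (2) + 21 = 23 → 'x'
  'e' (4) + 21 = 25 → 'z'
Result = "yvixz"


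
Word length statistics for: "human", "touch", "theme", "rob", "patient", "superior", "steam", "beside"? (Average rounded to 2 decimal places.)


Lengths: "human"=5, "touch"=5, "theme"=5, "rob"=3, "patient"=7, "superior"=8, "steam"=5, "beside"=6
Sum = 44, Count = 8
Average = 44/8 = 5.50
= avg=5.50, min=3, max=8


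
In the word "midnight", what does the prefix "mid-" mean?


Prefix: mid-
As in: midnight -> mid- + night
Meaning = middle


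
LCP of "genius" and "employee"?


Word 1: "genius"
Word 2: "employee"
Comparing from start:
  Pos 0: 'g' != 'e' (stop)
LCP = "" (length 0)


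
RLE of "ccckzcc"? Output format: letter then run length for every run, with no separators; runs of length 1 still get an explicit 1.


String: "ccckzcc"
Scanning for consecutive runs:
  'c' x 3
  'k' x 1
  'z' x 1
  'c' x 2
RLE = "c3k1z1c2"


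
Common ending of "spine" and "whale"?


Word 1: "spine"
Word 2: "whale"
Comparing from end:
  Pos -1: 'e' == 'e'
  Pos -2: 'n' != 'l' (stop)
LCS = "e" (length 1)


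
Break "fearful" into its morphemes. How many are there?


Word: "fearful"
Morphemes: fear | -ful
Each morpheme carries meaning
= 2 morphemes


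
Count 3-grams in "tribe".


Word: "tribe" (length 5)
Number of 3-grams = length - 3 + 1 = 5 - 3 + 1
= 3


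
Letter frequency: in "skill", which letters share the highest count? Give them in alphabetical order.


Word: "skill"
Letter counts:
  'i': 1
  'k': 1
  'l': 2
  's': 1
Maximum count = 2
Most frequent = 'l' (2 times each)


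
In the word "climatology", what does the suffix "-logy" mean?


Suffix: -logy
Example: climatology (climate + -logy, with a spelling change)
Meaning = study of


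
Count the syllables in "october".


Word: "october"
Syllable breakdown: oc · to · ber
Counting: 3 parts
= 3 syllables


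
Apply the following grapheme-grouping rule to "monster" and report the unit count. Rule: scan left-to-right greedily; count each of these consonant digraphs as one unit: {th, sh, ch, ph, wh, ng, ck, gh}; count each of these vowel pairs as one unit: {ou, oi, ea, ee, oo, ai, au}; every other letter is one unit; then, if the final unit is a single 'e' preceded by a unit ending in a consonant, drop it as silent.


Word: "monster" (7 letters)
Left-to-right scan:
  (1) 'm' (letter)
  (2) 'o' (letter)
  (3) 'n' (letter)
  (4) 's' (letter)
  (5) 't' (letter)
  (6) 'e' (letter)
  (7) 'r' (letter)
Units from scan: 7
Sound units = 7 units


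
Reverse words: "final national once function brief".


Original: "final national once function brief"
Words (1..n): final | national | once | function | brief
Reversed (n..1): brief | function | once | national | final
Result = "brief function once national final"


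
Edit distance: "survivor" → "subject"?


Word 1: "survivor" (length 8)
Word 2: "subject" (length 7)
One optimal edit sequence (insert/delete/substitute each cost 1):
  1. keep 's'
  2. keep 'u'
  3. delete 'r'  (+1)
  4. substitute 'v' -> 'b'  (+1)
  5. substitute 'i' -> 'j'  (+1)
  6. substitute 'v' -> 'e'  (+1)
  7. substitute 'o' -> 'c'  (+1)
  8. substitute 'r' -> 't'  (+1)
Total edit operations: 6
Edit distance = 6


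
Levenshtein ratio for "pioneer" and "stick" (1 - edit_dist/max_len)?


Word 1: "pioneer" (length 7)
Word 2: "stick" (length 5)
One optimal edit sequence:
  1. delete 'p'  (+1)
  2. delete 'i'  (+1)
  3. substitute 'o' -> 's'  (+1)
  4. substitute 'n' -> 't'  (+1)
  5. substitute 'e' -> 'i'  (+1)
  6. substitute 'e' -> 'c'  (+1)
  7. substitute 'r' -> 'k'  (+1)
Edit distance = 7
Max length = max(7, 5) = 7
Similarity = 1 - 7/7
= 0.0000


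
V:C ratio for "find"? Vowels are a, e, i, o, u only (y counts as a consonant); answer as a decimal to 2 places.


Word: "find"
Vowels (a,e,i,o,u): 1
Consonants: 3
Ratio = 1/3
= 0.33


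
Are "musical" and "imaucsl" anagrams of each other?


Word 1: "musical" → sorted: acilmsu
Word 2: "imaucsl" → sorted: acilmsu
Same letters? acilmsu == acilmsu
Anagram = Yes


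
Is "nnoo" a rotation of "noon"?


Word: "noon", Candidate: "nnoo"
Method: check if candidate is substring of word+word
"noonnoon" contains "nnoo"? Yes
Is rotation = Yes


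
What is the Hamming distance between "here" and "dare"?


Comparing character by character (same length = 4):
  Pos 0: 'h' vs 'd' !=
  Pos 1: 'e' vs 'a' !=
  Pos 2: 'r' vs 'r' =
  Pos 3: 'e' vs 'e' =
Hamming distance = 2


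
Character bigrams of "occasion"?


Word: "occasion" (length 8)
Number of bigrams = 8 - 2 + 1 = 7
  Position 0: "oc"
  Position 1: "cc"
  Position 2: "ca"
  Position 3: "as"
  Position 4: "si"
  Position 5: "io"
  Position 6: "on"
Bigrams = "oc", "cc", "ca", "as", "si", "io", "on"


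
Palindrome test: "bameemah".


Word: "bameemah"
Reversed: "hameemab"
Forward == Backward? bameemah != hameemab
Palindrome = No


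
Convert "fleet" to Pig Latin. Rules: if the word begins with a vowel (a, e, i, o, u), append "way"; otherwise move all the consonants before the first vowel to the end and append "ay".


Word: "fleet"
Starts with consonant(s) → move to end, add 'ay'
Consonant cluster: "fl"
Pig Latin = "eetflay"


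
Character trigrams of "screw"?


Word: "screw" (length 5)
Number of trigrams = 5 - 3 + 1 = 3
  Position 0: "scr"
  Position 1: "cre"
  Position 2: "rew"
Trigrams = "scr", "cre", "rew"


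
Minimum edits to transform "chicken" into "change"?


Word 1: "chicken" (length 7)
Word 2: "change" (length 6)
One optimal edit sequence (insert/delete/substitute each cost 1):
  1. keep 'c'
  2. keep 'h'
  3. substitute 'i' -> 'a'  (+1)
  4. substitute 'c' -> 'n'  (+1)
  5. substitute 'k' -> 'g'  (+1)
  6. keep 'e'
  7. delete 'n'  (+1)
Total edit operations: 4
Edit distance = 4


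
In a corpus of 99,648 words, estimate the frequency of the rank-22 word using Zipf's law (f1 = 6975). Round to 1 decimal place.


Zipf's law: f(r) = f(1) / r
f(1) = 6975
f(22) = 6975 / 22
= 317.0 occurrences


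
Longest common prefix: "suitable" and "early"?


Word 1: "suitable"
Word 2: "early"
Comparing from start:
  Pos 0: 's' != 'e' (stop)
LCP = "" (length 0)


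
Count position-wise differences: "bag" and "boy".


Comparing character by character (same length = 3):
  Pos 0: 'b' vs 'b' =
  Pos 1: 'a' vs 'o' !=
  Pos 2: 'g' vs 'y' !=
Hamming distance = 2


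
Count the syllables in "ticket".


Word: "ticket"
Syllable breakdown: tick | et
Counting: 2 parts
= 2 syllables


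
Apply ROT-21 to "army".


Word: "army"
Shift: 21
Each letter → (letter + shift) mod 26:
  'a' (0) + 21 = 21 → 'v'
  'r' (17) + 21 = 12 → 'm'
  'm' (12) + 21 = 7 → 'h'
  'y' (24) + 21 = 19 → 't'
Result = "vmht"


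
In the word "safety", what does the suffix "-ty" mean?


Suffix: -ty
Example: safety (safe + -ty)
Meaning = quality of


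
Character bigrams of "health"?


Word: "health" (length 6)
Number of bigrams = 6 - 2 + 1 = 5
  Position 0: "he"
  Position 1: "ea"
  Position 2: "al"
  Position 3: "lt"
  Position 4: "th"
Bigrams = "he", "ea", "al", "lt", "th"


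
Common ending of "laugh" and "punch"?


Word 1: "laugh"
Word 2: "punch"
Comparing from end:
  Pos -1: 'h' == 'h'
  Pos -2: 'g' != 'c' (stop)
LCS = "h" (length 1)


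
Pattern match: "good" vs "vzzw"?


Pattern of "good": [0, 1, 1, 2]
Pattern of "vzzw": [0, 1, 1, 2]
Patterns match
Same pattern = Yes


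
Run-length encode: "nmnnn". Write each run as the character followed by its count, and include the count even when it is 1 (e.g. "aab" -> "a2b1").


String: "nmnnn"
Scanning for consecutive runs:
  'n' x 1
  'm' x 1
  'n' x 3
RLE = "n1m1n3"


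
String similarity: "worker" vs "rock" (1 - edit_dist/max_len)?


Word 1: "worker" (length 6)
Word 2: "rock" (length 4)
One optimal edit sequence:
  1. substitute 'w' -> 'r'  (+1)
  2. keep 'o'
  3. substitute 'r' -> 'c'  (+1)
  4. keep 'k'
  5. delete 'e'  (+1)
  6. delete 'r'  (+1)
Edit distance = 4
Max length = max(6, 4) = 6
Similarity = 1 - 4/6
= 0.3333


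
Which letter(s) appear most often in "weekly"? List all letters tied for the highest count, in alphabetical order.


Word: "weekly"
Letter counts:
  'e': 2
  'k': 1
  'l': 1
  'w': 1
  'y': 1
Maximum count = 2
Most frequent = 'e' (2 times each)


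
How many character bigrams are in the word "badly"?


Word: "badly" (length 5)
Number of 2-grams = length - 2 + 1 = 5 - 2 + 1
= 4


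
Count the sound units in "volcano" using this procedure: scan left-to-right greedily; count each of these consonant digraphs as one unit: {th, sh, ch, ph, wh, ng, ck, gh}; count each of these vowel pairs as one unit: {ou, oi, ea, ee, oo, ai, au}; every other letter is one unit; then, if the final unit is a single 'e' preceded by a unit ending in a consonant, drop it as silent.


Word: "volcano" (7 letters)
Left-to-right scan:
  [1] 'v' (letter)
  [2] 'o' (letter)
  [3] 'l' (letter)
  [4] 'c' (letter)
  [5] 'a' (letter)
  [6] 'n' (letter)
  [7] 'o' (letter)
Units from scan: 7
Sound units = 7 units


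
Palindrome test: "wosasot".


Word: "wosasot"
Reversed: "tosasow"
Forward == Backward? wosasot != tosasow
Palindrome = No


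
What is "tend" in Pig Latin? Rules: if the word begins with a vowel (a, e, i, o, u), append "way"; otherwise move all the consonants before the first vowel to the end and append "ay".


Word: "tend"
Starts with consonant(s) → move to end, add 'ay'
Consonant cluster: "t"
Pig Latin = "endtay"


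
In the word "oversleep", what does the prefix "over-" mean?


Prefix: over-
Example: oversleep (over- + sleep)
Meaning = excessive


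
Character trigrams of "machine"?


Word: "machine" (length 7)
Number of trigrams = 7 - 3 + 1 = 5
  Position 0: "mac"
  Position 1: "ach"
  Position 2: "chi"
  Position 3: "hin"
  Position 4: "ine"
Trigrams = "mac", "ach", "chi", "hin", "ine"


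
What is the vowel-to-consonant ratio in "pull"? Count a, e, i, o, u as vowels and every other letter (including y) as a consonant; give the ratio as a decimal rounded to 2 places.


Word: "pull"
Vowels (a,e,i,o,u): 1
Consonants: 3
Ratio = 1/3
= 0.33


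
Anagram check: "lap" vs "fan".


Word 1: "lap" → sorted: alp
Word 2: "fan" → sorted: afn
Same letters? alp != afn
Anagram = No


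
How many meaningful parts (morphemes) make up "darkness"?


Word: "darkness"
Morphemes: dark | -ness
Each morpheme carries meaning
= 2 morphemes


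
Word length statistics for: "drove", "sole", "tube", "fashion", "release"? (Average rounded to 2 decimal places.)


Lengths: "drove"=5, "sole"=4, "tube"=4, "fashion"=7, "release"=7
Sum = 27, Count = 5
Average = 27/5 = 5.40
= avg=5.40, min=4, max=7


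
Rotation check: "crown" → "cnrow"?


Word: "crown", Candidate: "cnrow"
Method: check if candidate is substring of word+word
"crowncrown" contains "cnrow"? No
Is rotation = No


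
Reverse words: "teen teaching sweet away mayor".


Original: "teen teaching sweet away mayor"
Words (1..n): teen | teaching | sweet | away | mayor
Reversed (n..1): mayor | away | sweet | teaching | teen
Result = "mayor away sweet teaching teen"


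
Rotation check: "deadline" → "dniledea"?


Word: "deadline", Candidate: "dniledea"
Method: check if candidate is substring of word+word
"deadlinedeadline" contains "dniledea"? No
Is rotation = No


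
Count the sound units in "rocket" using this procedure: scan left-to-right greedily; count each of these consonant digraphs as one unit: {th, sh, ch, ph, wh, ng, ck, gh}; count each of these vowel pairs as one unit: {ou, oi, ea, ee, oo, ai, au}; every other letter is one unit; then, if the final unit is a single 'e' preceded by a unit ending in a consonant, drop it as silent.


Word: "rocket" (6 letters)
Left-to-right scan:
  [1] 'r' (letter)
  [2] 'o' (letter)
  [3] 'ck' (digraph)
  [4] 'e' (letter)
  [5] 't' (letter)
Units from scan: 5
Sound units = 5 units


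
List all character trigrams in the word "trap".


Word: "trap" (length 4)
Number of trigrams = 4 - 3 + 1 = 2
  Position 0: "tra"
  Position 1: "rap"
Trigrams = "tra", "rap"


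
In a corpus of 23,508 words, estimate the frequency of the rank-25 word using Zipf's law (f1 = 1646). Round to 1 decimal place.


Zipf's law: f(r) = f(1) / r
f(1) = 1646
f(25) = 1646 / 25
= 65.8 occurrences


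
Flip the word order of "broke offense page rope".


Original: "broke offense page rope"
Words (1..n): broke | offense | page | rope
Reversed (n..1): rope | page | offense | broke
Result = "rope page offense broke"


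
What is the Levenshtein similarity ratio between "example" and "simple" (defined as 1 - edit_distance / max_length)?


Word 1: "example" (length 7)
Word 2: "simple" (length 6)
One optimal edit sequence:
  1. delete 'e'  (+1)
  2. substitute 'x' -> 's'  (+1)
  3. substitute 'a' -> 'i'  (+1)
  4. keep 'm'
  5. keep 'p'
  6. keep 'l'
  7. keep 'e'
Edit distance = 3
Max length = max(7, 6) = 7
Similarity = 1 - 3/7
= 0.5714


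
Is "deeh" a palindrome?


Word: "deeh"
Reversed: "heed"
Forward == Backward? deeh != heed
Palindrome = No


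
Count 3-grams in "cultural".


Word: "cultural" (length 8)
Number of 3-grams = length - 3 + 1 = 8 - 3 + 1
= 6


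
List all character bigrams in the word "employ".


Word: "employ" (length 6)
Number of bigrams = 6 - 2 + 1 = 5
  Position 0: "em"
  Position 1: "mp"
  Position 2: "pl"
  Position 3: "lo"
  Position 4: "oy"
Bigrams = "em", "mp", "pl", "lo", "oy"


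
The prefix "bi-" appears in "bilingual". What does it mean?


Prefix: bi-
Example: bilingual = bi- + lingual
Meaning = two


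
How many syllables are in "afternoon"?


Word: "afternoon"
Syllable breakdown: af-ter-noon
Counting: 3 parts
= 3 syllables


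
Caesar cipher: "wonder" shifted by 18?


Word: "wonder"
Shift: 18
Each letter → (letter + shift) mod 26:
  'w' (22) + 18 = 14 → 'o'
  'o' (14) + 18 = 6 → 'g'
  'n' (13) + 18 = 5 → 'f'
  'd' (3) + 18 = 21 → 'v'
  'e' (4) + 18 = 22 → 'w'
  'r' (17) + 18 = 9 → 'j'
Result = "ogfvwj"


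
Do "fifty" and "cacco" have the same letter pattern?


Pattern of "fifty": [0, 1, 0, 2, 3]
Pattern of "cacco": [0, 1, 0, 0, 2]
Patterns do not match
Same pattern = No


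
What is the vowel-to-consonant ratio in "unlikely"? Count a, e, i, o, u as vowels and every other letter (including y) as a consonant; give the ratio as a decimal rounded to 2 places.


Word: "unlikely"
Vowels (a,e,i,o,u): 3
Consonants: 5
Ratio = 3/5
= 0.60


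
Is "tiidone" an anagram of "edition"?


Word 1: "edition" → sorted: deiinot
Word 2: "tiidone" → sorted: deiinot
Same letters? deiinot == deiinot
Anagram = Yes


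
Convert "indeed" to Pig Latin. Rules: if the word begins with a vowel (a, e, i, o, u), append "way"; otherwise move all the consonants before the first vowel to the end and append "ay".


Word: "indeed"
Starts with vowel → add 'way'
Pig Latin = "indeedway"


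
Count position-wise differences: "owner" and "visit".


Comparing character by character (same length = 5):
  Pos 0: 'o' vs 'v' !=
  Pos 1: 'w' vs 'i' !=
  Pos 2: 'n' vs 's' !=
  Pos 3: 'e' vs 'i' !=
  Pos 4: 'r' vs 't' !=
Hamming distance = 5


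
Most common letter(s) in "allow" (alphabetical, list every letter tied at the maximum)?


Word: "allow"
Letter counts:
  'a': 1
  'l': 2
  'o': 1
  'w': 1
Maximum count = 2
Most frequent = 'l' (2 times each)


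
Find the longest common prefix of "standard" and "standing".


Word 1: "standard"
Word 2: "standing"
Comparing from start:
  Pos 0: 's' == 's'
  Pos 1: 't' == 't'
  Pos 2: 'a' == 'a'
  Pos 3: 'n' == 'n'
  Pos 4: 'd' == 'd'
  Pos 5: 'a' != 'i' (stop)
LCP = "stand" (length 5)


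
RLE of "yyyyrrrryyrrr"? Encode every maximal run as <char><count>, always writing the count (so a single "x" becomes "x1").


String: "yyyyrrrryyrrr"
Scanning for consecutive runs:
  'y' x 4
  'r' x 4
  'y' x 2
  'r' x 3
RLE = "y4r4y2r3"


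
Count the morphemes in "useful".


Word: "useful"
Morphemes: use + -ful
Each morpheme carries meaning
= 2 morphemes


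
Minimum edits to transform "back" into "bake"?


Word 1: "back" (length 4)
Word 2: "bake" (length 4)
One optimal edit sequence (insert/delete/substitute each cost 1):
  1. keep 'b'
  2. keep 'a'
  3. substitute 'c' -> 'k'  (+1)
  4. substitute 'k' -> 'e'  (+1)
Total edit operations: 2
Edit distance = 2


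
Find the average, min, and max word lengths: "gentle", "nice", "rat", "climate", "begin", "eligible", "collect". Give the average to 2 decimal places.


Lengths: "gentle"=6, "nice"=4, "rat"=3, "climate"=7, "begin"=5, "eligible"=8, "collect"=7
Sum = 40, Count = 7
Average = 40/7 = 5.71
= avg=5.71, min=3, max=8


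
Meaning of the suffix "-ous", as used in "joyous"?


Suffix: -ous
As in: joyous -> joy + -ous
Meaning = having quality of


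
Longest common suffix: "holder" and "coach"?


Word 1: "holder"
Word 2: "coach"
Comparing from end:
  Pos -1: 'r' != 'h' (stop)
LCS = "" (length 0)


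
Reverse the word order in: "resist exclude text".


Original: "resist exclude text"
Words (1..n): resist | exclude | text
Reversed (n..1): text | exclude | resist
Result = "text exclude resist"


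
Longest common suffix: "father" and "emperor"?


Word 1: "father"
Word 2: "emperor"
Comparing from end:
  Pos -1: 'r' == 'r'
  Pos -2: 'e' != 'o' (stop)
LCS = "r" (length 1)


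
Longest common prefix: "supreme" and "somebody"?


Word 1: "supreme"
Word 2: "somebody"
Comparing from start:
  Pos 0: 's' == 's'
  Pos 1: 'u' != 'o' (stop)
LCP = "s" (length 1)


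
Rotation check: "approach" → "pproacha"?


Word: "approach", Candidate: "pproacha"
Method: check if candidate is substring of word+word
"approachapproach" contains "pproacha"? Yes
Is rotation = Yes


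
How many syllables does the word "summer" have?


Word: "summer"
Syllable breakdown: sum-mer
Counting: 2 parts
= 2 syllables


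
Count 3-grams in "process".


Word: "process" (length 7)
Number of 3-grams = length - 3 + 1 = 7 - 3 + 1
= 5


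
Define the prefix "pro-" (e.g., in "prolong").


Prefix: pro-
As in: prolong -> pro- + long
Meaning = forward / in favor of


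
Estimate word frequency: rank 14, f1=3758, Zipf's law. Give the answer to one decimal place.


Zipf's law: f(r) = f(1) / r
f(1) = 3758
f(14) = 3758 / 14
= 268.4 occurrences


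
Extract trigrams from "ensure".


Word: "ensure" (length 6)
Number of trigrams = 6 - 3 + 1 = 4
  Position 0: "ens"
  Position 1: "nsu"
  Position 2: "sur"
  Position 3: "ure"
Trigrams = "ens", "nsu", "sur", "ure"


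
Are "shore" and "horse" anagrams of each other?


Word 1: "shore" → sorted: ehors
Word 2: "horse" → sorted: ehors
Same letters? ehors == ehors
Anagram = Yes


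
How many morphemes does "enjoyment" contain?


Word: "enjoyment"
Morphemes: en- | joy | -ment
Each morpheme carries meaning
= 3 morphemes


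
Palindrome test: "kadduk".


Word: "kadduk"
Reversed: "kuddak"
Forward == Backward? kadduk != kuddak
Palindrome = No


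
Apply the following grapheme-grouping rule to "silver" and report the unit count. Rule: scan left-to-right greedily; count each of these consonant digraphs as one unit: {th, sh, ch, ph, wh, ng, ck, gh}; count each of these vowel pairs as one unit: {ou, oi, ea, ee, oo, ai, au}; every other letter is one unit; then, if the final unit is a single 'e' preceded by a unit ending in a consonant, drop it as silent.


Word: "silver" (6 letters)
Left-to-right scan:
  (1) 's' (letter)
  (2) 'i' (letter)
  (3) 'l' (letter)
  (4) 'v' (letter)
  (5) 'e' (letter)
  (6) 'r' (letter)
Units from scan: 6
Sound units = 6 units


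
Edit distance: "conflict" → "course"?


Word 1: "conflict" (length 8)
Word 2: "course" (length 6)
One optimal edit sequence (insert/delete/substitute each cost 1):
  1. keep 'c'
  2. keep 'o'
  3. delete 'n'  (+1)
  4. delete 'f'  (+1)
  5. substitute 'l' -> 'u'  (+1)
  6. substitute 'i' -> 'r'  (+1)
  7. substitute 'c' -> 's'  (+1)
  8. substitute 't' -> 'e'  (+1)
Total edit operations: 6
Edit distance = 6


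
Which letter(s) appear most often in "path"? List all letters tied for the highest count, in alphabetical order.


Word: "path"
Letter counts:
  'a': 1
  'h': 1
  'p': 1
  't': 1
Maximum count = 1
Most frequent = 'a', 'h', 'p', 't' (1 time each)


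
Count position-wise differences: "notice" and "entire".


Comparing character by character (same length = 6):
  Pos 0: 'n' vs 'e' !=
  Pos 1: 'o' vs 'n' !=
  Pos 2: 't' vs 't' =
  Pos 3: 'i' vs 'i' =
  Pos 4: 'c' vs 'r' !=
  Pos 5: 'e' vs 'e' =
Hamming distance = 3


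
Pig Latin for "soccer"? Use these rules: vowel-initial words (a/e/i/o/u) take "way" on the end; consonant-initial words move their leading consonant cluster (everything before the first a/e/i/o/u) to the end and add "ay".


Word: "soccer"
Starts with consonant(s) → move to end, add 'ay'
Consonant cluster: "s"
Pig Latin = "occersay"


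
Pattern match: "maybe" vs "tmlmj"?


Pattern of "maybe": [0, 1, 2, 3, 4]
Pattern of "tmlmj": [0, 1, 2, 1, 3]
Patterns do not match
Same pattern = No


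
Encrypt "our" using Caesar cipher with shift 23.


Word: "our"
Shift: 23
Each letter → (letter + shift) mod 26:
  'o' (14) + 23 = 11 → 'l'
  'u' (20) + 23 = 17 → 'r'
  'r' (17) + 23 = 14 → 'o'
Result = "lro"


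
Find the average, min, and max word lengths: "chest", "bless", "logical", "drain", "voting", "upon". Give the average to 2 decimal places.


Lengths: "chest"=5, "bless"=5, "logical"=7, "drain"=5, "voting"=6, "upon"=4
Sum = 32, Count = 6
Average = 32/6 = 5.33
= avg=5.33, min=4, max=7


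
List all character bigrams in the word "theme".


Word: "theme" (length 5)
Number of bigrams = 5 - 2 + 1 = 4
  Position 0: "th"
  Position 1: "he"
  Position 2: "em"
  Position 3: "me"
Bigrams = "th", "he", "em", "me"


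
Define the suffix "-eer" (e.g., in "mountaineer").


Suffix: -eer
As in: mountaineer -> mountain + -eer
Meaning = one who is concerned with


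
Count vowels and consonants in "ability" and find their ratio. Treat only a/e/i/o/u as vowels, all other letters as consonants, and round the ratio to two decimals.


Word: "ability"
Vowels (a,e,i,o,u): 3
Consonants: 4
Ratio = 3/4
= 0.75


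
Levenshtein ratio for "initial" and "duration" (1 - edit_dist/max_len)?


Word 1: "initial" (length 7)
Word 2: "duration" (length 8)
One optimal edit sequence:
  1. insert 'd'  (+1)
  2. substitute 'i' -> 'u'  (+1)
  3. substitute 'n' -> 'r'  (+1)
  4. substitute 'i' -> 'a'  (+1)
  5. keep 't'
  6. keep 'i'
  7. substitute 'a' -> 'o'  (+1)
  8. substitute 'l' -> 'n'  (+1)
Edit distance = 6
Max length = max(7, 8) = 8
Similarity = 1 - 6/8
= 0.2500


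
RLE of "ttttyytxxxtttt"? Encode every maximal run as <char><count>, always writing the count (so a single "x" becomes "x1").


String: "ttttyytxxxtttt"
Scanning for consecutive runs:
  't' x 4
  'y' x 2
  't' x 1
  'x' x 3
  't' x 4
RLE = "t4y2t1x3t4"


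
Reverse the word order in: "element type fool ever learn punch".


Original: "element type fool ever learn punch"
Words (1..n): element | type | fool | ever | learn | punch
Reversed (n..1): punch | learn | ever | fool | type | element
Result = "punch learn ever fool type element"


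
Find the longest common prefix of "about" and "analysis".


Word 1: "about"
Word 2: "analysis"
Comparing from start:
  Pos 0: 'a' == 'a'
  Pos 1: 'b' != 'n' (stop)
LCP = "a" (length 1)


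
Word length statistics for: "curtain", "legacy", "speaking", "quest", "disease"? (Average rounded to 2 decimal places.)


Lengths: "curtain"=7, "legacy"=6, "speaking"=8, "quest"=5, "disease"=7
Sum = 33, Count = 5
Average = 33/5 = 6.60
= avg=6.60, min=5, max=8


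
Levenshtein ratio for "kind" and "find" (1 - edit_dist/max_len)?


Word 1: "kind" (length 4)
Word 2: "find" (length 4)
One optimal edit sequence:
  1. substitute 'k' -> 'f'  (+1)
  2. keep 'i'
  3. keep 'n'
  4. keep 'd'
Edit distance = 1
Max length = max(4, 4) = 4
Similarity = 1 - 1/4
= 0.7500


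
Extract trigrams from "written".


Word: "written" (length 7)
Number of trigrams = 7 - 3 + 1 = 5
  Position 0: "wri"
  Position 1: "rit"
  Position 2: "itt"
  Position 3: "tte"
  Position 4: "ten"
Trigrams = "wri", "rit", "itt", "tte", "ten"


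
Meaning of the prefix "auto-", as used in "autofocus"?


Prefix: auto-
Example: autofocus = auto- + focus
Meaning = self


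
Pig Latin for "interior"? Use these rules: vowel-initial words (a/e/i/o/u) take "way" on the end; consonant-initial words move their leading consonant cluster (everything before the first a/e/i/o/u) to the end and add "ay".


Word: "interior"
Starts with vowel → add 'way'
Pig Latin = "interiorway"


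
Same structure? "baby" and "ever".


Pattern of "baby": [0, 1, 0, 2]
Pattern of "ever": [0, 1, 0, 2]
Patterns match
Same pattern = Yes


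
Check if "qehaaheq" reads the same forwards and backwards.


Word: "qehaaheq"
Reversed: "qehaaheq"
Forward == Backward? qehaaheq == qehaaheq
Palindrome = Yes


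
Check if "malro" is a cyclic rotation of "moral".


Word: "moral", Candidate: "malro"
Method: check if candidate is substring of word+word
"moralmoral" contains "malro"? No
Is rotation = No


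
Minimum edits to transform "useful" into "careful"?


Word 1: "useful" (length 6)
Word 2: "careful" (length 7)
One optimal edit sequence (insert/delete/substitute each cost 1):
  1. insert 'c'  (+1)
  2. substitute 'u' -> 'a'  (+1)
  3. substitute 's' -> 'r'  (+1)
  4. keep 'e'
  5. keep 'f'
  6. keep 'u'
  7. keep 'l'
Total edit operations: 3
Edit distance = 3


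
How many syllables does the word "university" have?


Word: "university"
Syllable breakdown: u / ni / ver / si / ty
Counting: 5 parts
= 5 syllables


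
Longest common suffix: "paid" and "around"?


Word 1: "paid"
Word 2: "around"
Comparing from end:
  Pos -1: 'd' == 'd'
  Pos -2: 'i' != 'n' (stop)
LCS = "d" (length 1)


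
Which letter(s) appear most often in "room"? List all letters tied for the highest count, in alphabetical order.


Word: "room"
Letter counts:
  'm': 1
  'o': 2
  'r': 1
Maximum count = 2
Most frequent = 'o' (2 times each)


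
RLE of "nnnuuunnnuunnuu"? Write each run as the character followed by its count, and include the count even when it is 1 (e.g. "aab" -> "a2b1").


String: "nnnuuunnnuunnuu"
Scanning for consecutive runs:
  'n' x 3
  'u' x 3
  'n' x 3
  'u' x 2
  'n' x 2
  'u' x 2
RLE = "n3u3n3u2n2u2"


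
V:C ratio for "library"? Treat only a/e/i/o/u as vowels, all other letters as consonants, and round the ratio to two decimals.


Word: "library"
Vowels (a,e,i,o,u): 2
Consonants: 5
Ratio = 2/5
= 0.40


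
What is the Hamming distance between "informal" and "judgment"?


Comparing character by character (same length = 8):
  Pos 0: 'i' vs 'j' !=
  Pos 1: 'n' vs 'u' !=
  Pos 2: 'f' vs 'd' !=
  Pos 3: 'o' vs 'g' !=
  Pos 4: 'r' vs 'm' !=
  Pos 5: 'm' vs 'e' !=
  Pos 6: 'a' vs 'n' !=
  Pos 7: 'l' vs 't' !=
Hamming distance = 8


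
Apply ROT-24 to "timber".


Word: "timber"
Shift: 24
Each letter → (letter + shift) mod 26:
  't' (19) + 24 = 17 → 'r'
  'i' (8) + 24 = 6 → 'g'
  'm' (12) + 24 = 10 → 'k'
  'b' (1) + 24 = 25 → 'z'
  'e' (4) + 24 = 2 → 'c'
  'r' (17) + 24 = 15 → 'p'
Result = "rgkzcp"


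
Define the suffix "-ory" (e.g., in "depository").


Suffix: -ory
Example: depository = deposit + -ory
Meaning = relating to / place for


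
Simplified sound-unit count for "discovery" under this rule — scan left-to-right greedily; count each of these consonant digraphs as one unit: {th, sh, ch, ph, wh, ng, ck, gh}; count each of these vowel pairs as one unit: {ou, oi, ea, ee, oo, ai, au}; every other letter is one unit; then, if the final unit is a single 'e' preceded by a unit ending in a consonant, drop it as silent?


Word: "discovery" (9 letters)
Left-to-right scan:
  [1] 'd' (letter)
  [2] 'i' (letter)
  [3] 's' (letter)
  [4] 'c' (letter)
  [5] 'o' (letter)
  [6] 'v' (letter)
  [7] 'e' (letter)
  [8] 'r' (letter)
  [9] 'y' (letter)
Units from scan: 9
Sound units = 9 units


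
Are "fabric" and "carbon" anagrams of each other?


Word 1: "fabric" → sorted: abcfir
Word 2: "carbon" → sorted: abcnor
Same letters? abcfir != abcnor
Anagram = No


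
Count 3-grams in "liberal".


Word: "liberal" (length 7)
Number of 3-grams = length - 3 + 1 = 7 - 3 + 1
= 5


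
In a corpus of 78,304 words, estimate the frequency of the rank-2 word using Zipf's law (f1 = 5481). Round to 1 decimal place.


Zipf's law: f(r) = f(1) / r
f(1) = 5481
f(2) = 5481 / 2
= 2740.5 occurrences


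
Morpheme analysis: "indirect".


Word: "indirect"
Morphemes: in- / direct
Each morpheme carries meaning
= 2 morphemes


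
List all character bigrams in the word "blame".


Word: "blame" (length 5)
Number of bigrams = 5 - 2 + 1 = 4
  Position 0: "bl"
  Position 1: "la"
  Position 2: "am"
  Position 3: "me"
Bigrams = "bl", "la", "am", "me"


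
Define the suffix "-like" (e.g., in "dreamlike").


Suffix: -like
Example: dreamlike = dream + -like
Meaning = resembling


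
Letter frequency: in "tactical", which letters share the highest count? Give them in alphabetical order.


Word: "tactical"
Letter counts:
  'a': 2
  'c': 2
  'i': 1
  'l': 1
  't': 2
Maximum count = 2
Most frequent = 'a', 'c', 't' (2 times each)


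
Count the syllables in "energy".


Word: "energy"
Syllable breakdown: en · er · gy
Counting: 3 parts
= 3 syllables


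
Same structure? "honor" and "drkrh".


Pattern of "honor": [0, 1, 2, 1, 3]
Pattern of "drkrh": [0, 1, 2, 1, 3]
Patterns match
Same pattern = Yes


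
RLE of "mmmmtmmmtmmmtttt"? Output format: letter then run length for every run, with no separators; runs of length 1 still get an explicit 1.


String: "mmmmtmmmtmmmtttt"
Scanning for consecutive runs:
  'm' x 4
  't' x 1
  'm' x 3
  't' x 1
  'm' x 3
  't' x 4
RLE = "m4t1m3t1m3t4"
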